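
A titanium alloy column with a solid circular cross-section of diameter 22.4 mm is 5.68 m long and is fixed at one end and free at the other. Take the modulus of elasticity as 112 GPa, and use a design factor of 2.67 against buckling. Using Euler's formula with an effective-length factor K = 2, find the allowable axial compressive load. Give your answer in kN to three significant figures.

P_allow = 0.0396 kN

I = πd⁴/64 = π×22.4⁴/64 = 12360 mm⁴.
Effective length L_e = KL = 2×5.68 m = 11360 mm.
Euler critical load P_cr = π²EI/L_e² = π²×112000×12360/11360² = 105.9 N.
P_allow = P_cr/n = 105.9/2.67 = 39.65 N.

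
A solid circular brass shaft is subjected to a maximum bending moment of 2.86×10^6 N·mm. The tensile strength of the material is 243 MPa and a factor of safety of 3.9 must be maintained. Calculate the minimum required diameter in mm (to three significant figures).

d = 77.6 mm

σ_allow = 243/3.9 = 62.31 MPa.
For a solid circular section σ = 32M/(πd³), so d³ = 32M/(π σ_allow) = 32×2860000/(π×62.31) = 467500 mm³.
d = 77.61 mm.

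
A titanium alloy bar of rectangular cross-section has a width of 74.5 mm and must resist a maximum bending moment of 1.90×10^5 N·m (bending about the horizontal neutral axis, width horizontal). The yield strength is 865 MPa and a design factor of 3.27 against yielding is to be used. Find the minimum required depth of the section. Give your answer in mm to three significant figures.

h = 241 mm

σ_allow = 865/3.27 = 264.5 MPa.
For a rectangular section σ = 6M/(bh²), so h² = 6M/(b σ_allow) = 6×1.9000×10^8/(74.5×264.5) = 57850 mm².
h = 240.5 mm.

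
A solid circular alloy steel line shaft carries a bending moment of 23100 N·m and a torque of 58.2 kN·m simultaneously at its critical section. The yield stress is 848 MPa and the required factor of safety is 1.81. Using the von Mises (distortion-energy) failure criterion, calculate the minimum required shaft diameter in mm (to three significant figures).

σ_allow = σ_y/n = 848/1.81 = 468.5 MPa.
For a solid shaft σ_b = 32M/(πd³) and τ = 16T/(πd³), so the von Mises stress is σ' = (16/πd³)·√(4M²+3T²).
√(4M²+3T²) = √(4×(2.310×10^7)² + 3×(5.820×10^7)²) = 1.109×10^8 N·mm.
d³ = 16×1.109×10^8/(π×468.5) = 1.205×10^6 mm³.
d = 106.4 mm.

d = 106 mm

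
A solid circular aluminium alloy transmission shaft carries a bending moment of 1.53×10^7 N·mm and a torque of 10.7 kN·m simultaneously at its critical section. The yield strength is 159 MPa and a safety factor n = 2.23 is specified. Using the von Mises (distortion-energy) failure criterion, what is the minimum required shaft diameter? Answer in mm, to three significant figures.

d = 137 mm

σ_allow = σ_y/n = 159/2.23 = 71.30 MPa.
For a solid shaft σ_b = 32M/(πd³) and τ = 16T/(πd³), so the von Mises stress is σ' = (16/πd³)·√(4M²+3T²).
√(4M²+3T²) = √(4×(1.530×10^7)² + 3×(1.070×10^7)²) = 3.577×10^7 N·mm.
d³ = 16×3.577×10^7/(π×71.30) = 2.555×10^6 mm³.
d = 136.7 mm.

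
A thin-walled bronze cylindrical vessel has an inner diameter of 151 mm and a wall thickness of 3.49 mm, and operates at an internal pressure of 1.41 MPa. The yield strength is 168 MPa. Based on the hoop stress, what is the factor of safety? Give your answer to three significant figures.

σ_h = pD/(2t) = 1.41×151/(2×3.49) = 30.50 MPa.
n = 168/30.50 = 5.508.

n = 5.51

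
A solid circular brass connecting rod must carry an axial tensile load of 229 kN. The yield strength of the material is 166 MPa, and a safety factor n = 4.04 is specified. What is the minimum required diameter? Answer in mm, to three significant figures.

d = 84.2 mm

Allowable stress σ_allow = 166/4.04 = 41.09 MPa.
Required area A = F/σ_allow = 229000/41.09 = 5573 mm².
A = πd²/4 → d = √(4A/π) = 84.24 mm.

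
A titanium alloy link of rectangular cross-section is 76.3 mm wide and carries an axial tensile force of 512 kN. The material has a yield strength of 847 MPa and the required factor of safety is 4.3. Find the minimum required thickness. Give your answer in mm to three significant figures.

t = 34.1 mm

σ_allow = 847/4.3 = 197.0 MPa.
Required area A = F/σ_allow = 512000/197.0 = 2599 mm².
t = A/w = 2599/76.3 = 34.07 mm.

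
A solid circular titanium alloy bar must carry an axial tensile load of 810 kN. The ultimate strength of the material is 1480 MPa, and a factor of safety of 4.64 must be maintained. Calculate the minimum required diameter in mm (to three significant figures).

Allowable stress σ_allow = 1480/4.64 = 319.0 MPa.
Required area A = F/σ_allow = 810000/319.0 = 2539 mm².
A = πd²/4 → d = √(4A/π) = 56.86 mm.

d = 56.9 mm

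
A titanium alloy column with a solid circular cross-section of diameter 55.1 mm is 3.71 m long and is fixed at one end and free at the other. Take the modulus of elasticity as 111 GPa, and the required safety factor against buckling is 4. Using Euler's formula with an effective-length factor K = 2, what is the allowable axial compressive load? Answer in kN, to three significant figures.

P_allow = 2.25 kN

I = πd⁴/64 = π×55.1⁴/64 = 452500 mm⁴.
Effective length L_e = KL = 2×3.71 m = 7420 mm.
Euler critical load P_cr = π²EI/L_e² = π²×111000×452500/7420² = 9003 N.
P_allow = P_cr/n = 9003/4 = 2251 N.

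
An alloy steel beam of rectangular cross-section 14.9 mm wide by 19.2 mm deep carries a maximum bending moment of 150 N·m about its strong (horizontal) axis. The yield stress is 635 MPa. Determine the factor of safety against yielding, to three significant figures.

n = 3.88

Section modulus S = bh²/6 = 14.9×19.2²/6 = 915.5 mm³.
σ = M/S = 150000/915.5 = 163.9 MPa.
n = 635/163.9 = 3.875.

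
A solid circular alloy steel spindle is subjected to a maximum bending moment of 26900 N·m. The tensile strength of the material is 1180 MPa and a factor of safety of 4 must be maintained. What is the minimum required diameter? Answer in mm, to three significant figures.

d = 97.6 mm

σ_allow = 1180/4 = 295.0 MPa.
For a solid circular section σ = 32M/(πd³), so d³ = 32M/(π σ_allow) = 32×2.6900×10^7/(π×295.0) = 928800 mm³.
d = 97.57 mm.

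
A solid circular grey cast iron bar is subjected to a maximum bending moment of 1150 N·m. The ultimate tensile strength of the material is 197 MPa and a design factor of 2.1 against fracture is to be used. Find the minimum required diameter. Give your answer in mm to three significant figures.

d = 50.0 mm

σ_allow = 197/2.1 = 93.81 MPa.
For a solid circular section σ = 32M/(πd³), so d³ = 32M/(π σ_allow) = 32×1150000/(π×93.81) = 124900 mm³.
d = 49.98 mm.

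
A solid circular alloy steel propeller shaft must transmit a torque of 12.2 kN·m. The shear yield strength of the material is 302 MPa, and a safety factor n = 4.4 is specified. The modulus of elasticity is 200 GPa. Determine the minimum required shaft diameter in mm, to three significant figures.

Allowable shear stress τ_allow = 302/4.4 = 68.64 MPa.
For a solid shaft τ = 16T/(πd³), so d³ = 16T/(π τ_allow) = 16×1.2200×10^7/(π×68.64) = 905300 mm³.
d = (905300)^(1/3) = 96.74 mm.

d = 96.7 mm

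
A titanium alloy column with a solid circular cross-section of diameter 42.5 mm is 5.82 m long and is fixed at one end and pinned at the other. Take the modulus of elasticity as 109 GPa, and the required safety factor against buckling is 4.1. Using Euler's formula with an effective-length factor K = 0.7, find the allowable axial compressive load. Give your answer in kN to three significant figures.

P_allow = 2.53 kN

I = πd⁴/64 = π×42.5⁴/64 = 160100 mm⁴.
Effective length L_e = KL = 0.7×5.82 m = 4074 mm.
Euler critical load P_cr = π²EI/L_e² = π²×109000×160100/4074² = 10380 N.
P_allow = P_cr/n = 10380/4.1 = 2532 N.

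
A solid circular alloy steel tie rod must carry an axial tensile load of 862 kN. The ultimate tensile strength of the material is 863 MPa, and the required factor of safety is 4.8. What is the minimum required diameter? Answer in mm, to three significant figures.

Allowable stress σ_allow = 863/4.8 = 179.8 MPa.
Required area A = F/σ_allow = 862000/179.8 = 4794 mm².
A = πd²/4 → d = √(4A/π) = 78.13 mm.

d = 78.1 mm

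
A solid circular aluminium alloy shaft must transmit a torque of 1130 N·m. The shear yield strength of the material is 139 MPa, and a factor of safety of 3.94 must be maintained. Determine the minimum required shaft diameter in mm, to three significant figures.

d = 54.6 mm

Allowable shear stress τ_allow = 139/3.94 = 35.28 MPa.
For a solid shaft τ = 16T/(πd³), so d³ = 16T/(π τ_allow) = 16×1130000/(π×35.28) = 163100 mm³.
d = (163100)^(1/3) = 54.64 mm.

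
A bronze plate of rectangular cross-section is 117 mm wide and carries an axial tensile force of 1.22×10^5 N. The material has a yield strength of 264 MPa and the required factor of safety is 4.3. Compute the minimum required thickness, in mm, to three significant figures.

σ_allow = 264/4.3 = 61.40 MPa.
Required area A = F/σ_allow = 122000/61.40 = 1987 mm².
t = A/w = 1987/117 = 16.98 mm.

t = 17.0 mm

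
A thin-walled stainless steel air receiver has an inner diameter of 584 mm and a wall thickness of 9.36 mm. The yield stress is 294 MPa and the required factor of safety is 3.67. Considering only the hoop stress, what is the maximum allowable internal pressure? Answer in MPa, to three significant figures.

σ_allow = 294/3.67 = 80.11 MPa.
σ_h = pD/(2t) → p_allow = 2σ_allow t/D = 2×80.11×9.36/584 = 2.568 MPa.

p_allow = 2.57 MPa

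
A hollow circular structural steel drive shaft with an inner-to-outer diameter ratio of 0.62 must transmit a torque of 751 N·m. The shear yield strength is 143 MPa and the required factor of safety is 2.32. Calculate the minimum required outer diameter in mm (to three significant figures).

τ_allow = 143/2.32 = 61.64 MPa.
For a hollow shaft τ = 16T/[πd_o³(1−k⁴)] with k = 0.62, so 1−k⁴ = 0.8522.
d_o³ = 16T/[π τ_allow (1−k⁴)] = 16×751000/(π×61.64×0.8522) = 72810 mm³.
d_o = 41.76 mm.

d_o = 41.8 mm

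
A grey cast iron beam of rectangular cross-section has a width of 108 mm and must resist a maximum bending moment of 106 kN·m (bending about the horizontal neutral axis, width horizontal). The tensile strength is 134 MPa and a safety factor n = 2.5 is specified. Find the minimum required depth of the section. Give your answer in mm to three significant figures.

σ_allow = 134/2.5 = 53.60 MPa.
For a rectangular section σ = 6M/(bh²), so h² = 6M/(b σ_allow) = 6×1.0600×10^8/(108×53.60) = 109900 mm².
h = 331.5 mm.

h = 331 mm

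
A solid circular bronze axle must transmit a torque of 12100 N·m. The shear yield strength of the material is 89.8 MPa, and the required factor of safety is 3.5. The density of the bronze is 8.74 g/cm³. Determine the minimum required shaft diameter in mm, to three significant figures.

Allowable shear stress τ_allow = 89.8/3.5 = 25.66 MPa.
For a solid shaft τ = 16T/(πd³), so d³ = 16T/(π τ_allow) = 16×1.2100×10^7/(π×25.66) = 2.402×10^6 mm³.
d = (2.402×10^6)^(1/3) = 133.9 mm.

d = 134 mm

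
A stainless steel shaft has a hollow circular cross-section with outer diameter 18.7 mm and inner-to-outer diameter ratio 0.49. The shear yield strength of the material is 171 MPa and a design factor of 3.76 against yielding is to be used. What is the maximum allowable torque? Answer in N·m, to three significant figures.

T_allow = 55.0 N·m

τ_allow = 171/3.76 = 45.48 MPa.
For a hollow shaft T_allow = τ_allow·πd_o³(1−k⁴)/16 with 1−k⁴ = 0.9424, so πd_o³(1−k⁴)/16 = 1210 mm³.
T_allow = 45.48×1210 = 55030 N·mm = 55.03 N·m.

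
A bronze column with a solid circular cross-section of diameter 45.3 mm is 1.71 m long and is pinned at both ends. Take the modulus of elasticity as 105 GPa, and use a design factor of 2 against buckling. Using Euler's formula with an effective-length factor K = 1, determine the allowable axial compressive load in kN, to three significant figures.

P_allow = 36.6 kN

I = πd⁴/64 = π×45.3⁴/64 = 206700 mm⁴.
Effective length L_e = KL = 1×1.71 m = 1710 mm.
Euler critical load P_cr = π²EI/L_e² = π²×105000×206700/1710² = 73260 N.
P_allow = P_cr/n = 73260/2 = 36630 N.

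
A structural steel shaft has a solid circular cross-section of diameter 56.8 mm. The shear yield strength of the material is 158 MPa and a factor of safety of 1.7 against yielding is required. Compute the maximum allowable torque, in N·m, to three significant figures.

T_allow = 3340 N·m

τ_allow = 158/1.7 = 92.94 MPa.
For a solid shaft T_allow = τ_allow·πd³/16; πd³/16 = π×56.8³/16 = 35980 mm³.
T_allow = 92.94×35980 = 3.344×10^6 N·mm = 3344 N·m.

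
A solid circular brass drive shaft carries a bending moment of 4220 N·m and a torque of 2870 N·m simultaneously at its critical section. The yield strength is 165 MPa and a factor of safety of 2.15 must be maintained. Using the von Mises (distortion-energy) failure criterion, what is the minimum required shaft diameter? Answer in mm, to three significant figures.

σ_allow = σ_y/n = 165/2.15 = 76.74 MPa.
For a solid shaft σ_b = 32M/(πd³) and τ = 16T/(πd³), so the von Mises stress is σ' = (16/πd³)·√(4M²+3T²).
√(4M²+3T²) = √(4×(4.220×10^6)² + 3×(2.870×10^6)²) = 9.795×10^6 N·mm.
d³ = 16×9.795×10^6/(π×76.74) = 650000 mm³.
d = 86.63 mm.

d = 86.6 mm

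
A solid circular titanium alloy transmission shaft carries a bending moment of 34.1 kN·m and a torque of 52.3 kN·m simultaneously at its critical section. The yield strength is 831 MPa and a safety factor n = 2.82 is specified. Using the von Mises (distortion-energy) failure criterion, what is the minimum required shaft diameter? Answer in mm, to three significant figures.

σ_allow = σ_y/n = 831/2.82 = 294.7 MPa.
For a solid shaft σ_b = 32M/(πd³) and τ = 16T/(πd³), so the von Mises stress is σ' = (16/πd³)·√(4M²+3T²).
√(4M²+3T²) = √(4×(3.410×10^7)² + 3×(5.230×10^7)²) = 1.134×10^8 N·mm.
d³ = 16×1.134×10^8/(π×294.7) = 1.960×10^6 mm³.
d = 125.1 mm.

d = 125 mm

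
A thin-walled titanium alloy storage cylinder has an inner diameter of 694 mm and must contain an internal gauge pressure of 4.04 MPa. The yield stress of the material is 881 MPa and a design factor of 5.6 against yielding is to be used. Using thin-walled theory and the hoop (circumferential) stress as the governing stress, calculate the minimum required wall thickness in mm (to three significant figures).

σ_allow = 881/5.6 = 157.3 MPa.
Hoop stress σ_h = pD/(2t), so t = pD/(2σ_allow) = 4.04×694/(2×157.3) = 8.911 mm.

t = 8.91 mm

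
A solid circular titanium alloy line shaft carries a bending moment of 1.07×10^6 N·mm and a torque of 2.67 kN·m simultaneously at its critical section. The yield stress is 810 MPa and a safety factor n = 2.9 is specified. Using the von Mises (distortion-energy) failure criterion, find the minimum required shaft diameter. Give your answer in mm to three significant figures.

σ_allow = σ_y/n = 810/2.9 = 279.3 MPa.
For a solid shaft σ_b = 32M/(πd³) and τ = 16T/(πd³), so the von Mises stress is σ' = (16/πd³)·√(4M²+3T²).
√(4M²+3T²) = √(4×(1.070×10^6)² + 3×(2.670×10^6)²) = 5.096×10^6 N·mm.
d³ = 16×5.096×10^6/(π×279.3) = 92920 mm³.
d = 45.29 mm.

d = 45.3 mm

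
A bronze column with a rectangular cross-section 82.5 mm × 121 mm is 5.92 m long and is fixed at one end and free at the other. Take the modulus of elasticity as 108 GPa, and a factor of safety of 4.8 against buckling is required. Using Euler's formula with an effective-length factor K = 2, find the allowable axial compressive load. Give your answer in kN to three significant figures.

P_allow = 8.97 kN

Buckling occurs about the weak axis: I_min = h·b³/12 = 121×82.5³/12 = 5.662×10^6 mm⁴ (b = 82.5 mm is the smaller dimension).
Effective length L_e = KL = 2×5.92 m = 11840 mm.
Euler critical load P_cr = π²EI/L_e² = π²×108000×5.662×10^6/11840² = 43050 N.
P_allow = P_cr/n = 43050/4.8 = 8969 N.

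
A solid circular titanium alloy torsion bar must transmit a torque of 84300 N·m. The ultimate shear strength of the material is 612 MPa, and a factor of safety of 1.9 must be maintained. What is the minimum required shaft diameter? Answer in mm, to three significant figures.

d = 110 mm

Allowable shear stress τ_allow = 612/1.9 = 322.1 MPa.
For a solid shaft τ = 16T/(πd³), so d³ = 16T/(π τ_allow) = 16×8.4300×10^7/(π×322.1) = 1.333×10^6 mm³.
d = (1.333×10^6)^(1/3) = 110.1 mm.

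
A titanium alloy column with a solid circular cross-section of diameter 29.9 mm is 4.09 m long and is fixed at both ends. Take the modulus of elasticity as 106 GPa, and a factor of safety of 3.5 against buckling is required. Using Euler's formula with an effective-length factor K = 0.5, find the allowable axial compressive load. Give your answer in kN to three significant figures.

P_allow = 2.80 kN

I = πd⁴/64 = π×29.9⁴/64 = 39230 mm⁴.
Effective length L_e = KL = 0.5×4.09 m = 2045 mm.
Euler critical load P_cr = π²EI/L_e² = π²×106000×39230/2045² = 9815 N.
P_allow = P_cr/n = 9815/3.5 = 2804 N.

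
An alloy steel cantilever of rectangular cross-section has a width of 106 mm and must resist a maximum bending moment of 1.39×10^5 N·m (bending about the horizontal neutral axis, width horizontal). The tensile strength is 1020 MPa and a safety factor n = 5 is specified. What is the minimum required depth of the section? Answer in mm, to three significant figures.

h = 196 mm

σ_allow = 1020/5 = 204.0 MPa.
For a rectangular section σ = 6M/(bh²), so h² = 6M/(b σ_allow) = 6×1.3900×10^8/(106×204.0) = 38570 mm².
h = 196.4 mm.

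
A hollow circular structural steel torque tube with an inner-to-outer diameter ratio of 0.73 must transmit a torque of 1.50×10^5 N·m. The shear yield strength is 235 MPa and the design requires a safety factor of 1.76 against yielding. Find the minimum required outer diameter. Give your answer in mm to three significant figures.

d_o = 200 mm

τ_allow = 235/1.76 = 133.5 MPa.
For a hollow shaft τ = 16T/[πd_o³(1−k⁴)] with k = 0.73, so 1−k⁴ = 0.7160.
d_o³ = 16T/[π τ_allow (1−k⁴)] = 16×1.5000×10^8/(π×133.5×0.7160) = 7.991×10^6 mm³.
d_o = 199.9 mm.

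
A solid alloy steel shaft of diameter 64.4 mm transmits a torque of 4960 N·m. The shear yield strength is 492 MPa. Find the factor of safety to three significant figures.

τ = 16T/(πd³) = 16×4960000/(π×64.4³) = 94.58 MPa.
n = τ_limit/τ = 492/94.58 = 5.202.

n = 5.20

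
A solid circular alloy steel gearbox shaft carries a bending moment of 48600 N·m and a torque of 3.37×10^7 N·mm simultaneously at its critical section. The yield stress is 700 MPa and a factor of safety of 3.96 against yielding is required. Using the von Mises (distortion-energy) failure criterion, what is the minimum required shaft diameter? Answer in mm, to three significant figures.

d = 148 mm

σ_allow = σ_y/n = 700/3.96 = 176.8 MPa.
For a solid shaft σ_b = 32M/(πd³) and τ = 16T/(πd³), so the von Mises stress is σ' = (16/πd³)·√(4M²+3T²).
√(4M²+3T²) = √(4×(4.860×10^7)² + 3×(3.370×10^7)²) = 1.134×10^8 N·mm.
d³ = 16×1.134×10^8/(π×176.8) = 3.267×10^6 mm³.
d = 148.4 mm.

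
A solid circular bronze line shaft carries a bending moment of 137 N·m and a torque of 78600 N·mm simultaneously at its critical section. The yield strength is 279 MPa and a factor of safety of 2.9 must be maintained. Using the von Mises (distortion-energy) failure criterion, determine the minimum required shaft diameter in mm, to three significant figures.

d = 25.3 mm

σ_allow = σ_y/n = 279/2.9 = 96.21 MPa.
For a solid shaft σ_b = 32M/(πd³) and τ = 16T/(πd³), so the von Mises stress is σ' = (16/πd³)·√(4M²+3T²).
√(4M²+3T²) = √(4×(137000)² + 3×(78600)²) = 306000 N·mm.
d³ = 16×306000/(π×96.21) = 16200 mm³.
d = 25.30 mm.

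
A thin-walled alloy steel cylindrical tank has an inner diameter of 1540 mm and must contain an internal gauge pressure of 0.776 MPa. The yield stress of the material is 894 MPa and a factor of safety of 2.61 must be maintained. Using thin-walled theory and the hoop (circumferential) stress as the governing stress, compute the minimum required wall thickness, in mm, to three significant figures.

σ_allow = 894/2.61 = 342.5 MPa.
Hoop stress σ_h = pD/(2t), so t = pD/(2σ_allow) = 0.776×1540/(2×342.5) = 1.744 mm.

t = 1.74 mm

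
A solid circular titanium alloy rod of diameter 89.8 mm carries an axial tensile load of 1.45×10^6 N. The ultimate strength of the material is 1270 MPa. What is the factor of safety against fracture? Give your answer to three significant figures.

A = πd²/4 = 6333 mm².
σ = F/A = 1450000/6333 = 228.9 MPa.
n = 1270/228.9 = 5.547.

n = 5.55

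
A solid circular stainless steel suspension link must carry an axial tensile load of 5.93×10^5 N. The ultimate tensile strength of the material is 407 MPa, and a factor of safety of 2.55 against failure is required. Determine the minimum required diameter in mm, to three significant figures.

d = 68.8 mm

Allowable stress σ_allow = 407/2.55 = 159.6 MPa.
Required area A = F/σ_allow = 593000/159.6 = 3715 mm².
A = πd²/4 → d = √(4A/π) = 68.78 mm.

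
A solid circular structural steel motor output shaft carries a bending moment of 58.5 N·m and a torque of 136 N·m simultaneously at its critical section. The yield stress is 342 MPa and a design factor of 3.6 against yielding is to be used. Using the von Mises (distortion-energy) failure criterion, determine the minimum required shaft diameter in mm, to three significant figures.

d = 24.2 mm

σ_allow = σ_y/n = 342/3.6 = 95.00 MPa.
For a solid shaft σ_b = 32M/(πd³) and τ = 16T/(πd³), so the von Mises stress is σ' = (16/πd³)·√(4M²+3T²).
√(4M²+3T²) = √(4×(58500)² + 3×(136000)²) = 263000 N·mm.
d³ = 16×263000/(π×95.00) = 14100 mm³.
d = 24.16 mm.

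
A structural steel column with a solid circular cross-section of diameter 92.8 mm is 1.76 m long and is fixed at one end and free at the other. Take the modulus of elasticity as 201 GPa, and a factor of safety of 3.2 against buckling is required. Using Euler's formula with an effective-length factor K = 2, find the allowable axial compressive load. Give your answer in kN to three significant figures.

I = πd⁴/64 = π×92.8⁴/64 = 3.641×10^6 mm⁴.
Effective length L_e = KL = 2×1.76 m = 3520 mm.
Euler critical load P_cr = π²EI/L_e² = π²×201000×3.641×10^6/3520² = 582900 N.
P_allow = P_cr/n = 582900/3.2 = 182100 N.

P_allow = 182 kN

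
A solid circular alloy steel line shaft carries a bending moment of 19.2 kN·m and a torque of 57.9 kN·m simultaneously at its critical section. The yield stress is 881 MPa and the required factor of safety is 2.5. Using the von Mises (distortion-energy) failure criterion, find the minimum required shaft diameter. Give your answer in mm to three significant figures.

σ_allow = σ_y/n = 881/2.5 = 352.4 MPa.
For a solid shaft σ_b = 32M/(πd³) and τ = 16T/(πd³), so the von Mises stress is σ' = (16/πd³)·√(4M²+3T²).
√(4M²+3T²) = √(4×(1.920×10^7)² + 3×(5.790×10^7)²) = 1.074×10^8 N·mm.
d³ = 16×1.074×10^8/(π×352.4) = 1.552×10^6 mm³.
d = 115.8 mm.

d = 116 mm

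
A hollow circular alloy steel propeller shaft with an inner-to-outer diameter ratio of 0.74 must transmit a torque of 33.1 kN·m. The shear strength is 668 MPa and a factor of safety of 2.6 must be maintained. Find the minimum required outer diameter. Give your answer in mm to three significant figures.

d_o = 97.9 mm

τ_allow = 668/2.6 = 256.9 MPa.
For a hollow shaft τ = 16T/[πd_o³(1−k⁴)] with k = 0.74, so 1−k⁴ = 0.7001.
d_o³ = 16T/[π τ_allow (1−k⁴)] = 16×3.3100×10^7/(π×256.9×0.7001) = 937200 mm³.
d_o = 97.86 mm.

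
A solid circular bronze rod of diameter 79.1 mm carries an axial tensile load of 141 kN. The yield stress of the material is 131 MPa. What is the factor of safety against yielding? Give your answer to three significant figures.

n = 4.57

A = πd²/4 = 4914 mm².
σ = F/A = 141000/4914 = 28.69 MPa.
n = 131/28.69 = 4.566.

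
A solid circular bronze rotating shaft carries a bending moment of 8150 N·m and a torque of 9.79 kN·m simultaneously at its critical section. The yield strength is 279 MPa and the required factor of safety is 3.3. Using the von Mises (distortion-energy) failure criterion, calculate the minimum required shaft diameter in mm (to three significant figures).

d = 112 mm

σ_allow = σ_y/n = 279/3.3 = 84.55 MPa.
For a solid shaft σ_b = 32M/(πd³) and τ = 16T/(πd³), so the von Mises stress is σ' = (16/πd³)·√(4M²+3T²).
√(4M²+3T²) = √(4×(8.150×10^6)² + 3×(9.790×10^6)²) = 2.352×10^7 N·mm.
d³ = 16×2.352×10^7/(π×84.55) = 1.417×10^6 mm³.
d = 112.3 mm.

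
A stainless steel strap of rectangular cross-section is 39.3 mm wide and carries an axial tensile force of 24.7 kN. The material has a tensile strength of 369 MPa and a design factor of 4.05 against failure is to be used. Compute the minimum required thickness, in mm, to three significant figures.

σ_allow = 369/4.05 = 91.11 MPa.
Required area A = F/σ_allow = 24700/91.11 = 271.1 mm².
t = A/w = 271.1/39.3 = 6.898 mm.

t = 6.90 mm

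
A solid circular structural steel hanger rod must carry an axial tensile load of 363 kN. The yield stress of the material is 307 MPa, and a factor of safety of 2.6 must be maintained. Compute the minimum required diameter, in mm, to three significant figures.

d = 62.6 mm

Allowable stress σ_allow = 307/2.6 = 118.1 MPa.
Required area A = F/σ_allow = 363000/118.1 = 3074 mm².
A = πd²/4 → d = √(4A/π) = 62.56 mm.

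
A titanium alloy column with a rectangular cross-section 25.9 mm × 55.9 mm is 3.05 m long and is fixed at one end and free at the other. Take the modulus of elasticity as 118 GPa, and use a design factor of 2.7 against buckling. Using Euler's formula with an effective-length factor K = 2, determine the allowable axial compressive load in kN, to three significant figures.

P_allow = 0.938 kN

Buckling occurs about the weak axis: I_min = h·b³/12 = 55.9×25.9³/12 = 80930 mm⁴ (b = 25.9 mm is the smaller dimension).
Effective length L_e = KL = 2×3.05 m = 6100 mm.
Euler critical load P_cr = π²EI/L_e² = π²×118000×80930/6100² = 2533 N.
P_allow = P_cr/n = 2533/2.7 = 938.2 N.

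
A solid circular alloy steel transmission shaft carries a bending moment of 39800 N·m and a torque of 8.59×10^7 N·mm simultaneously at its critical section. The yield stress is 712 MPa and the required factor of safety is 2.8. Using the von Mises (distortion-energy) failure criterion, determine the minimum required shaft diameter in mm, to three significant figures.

d = 150 mm

σ_allow = σ_y/n = 712/2.8 = 254.3 MPa.
For a solid shaft σ_b = 32M/(πd³) and τ = 16T/(πd³), so the von Mises stress is σ' = (16/πd³)·√(4M²+3T²).
√(4M²+3T²) = √(4×(3.980×10^7)² + 3×(8.590×10^7)²) = 1.687×10^8 N·mm.
d³ = 16×1.687×10^8/(π×254.3) = 3.380×10^6 mm³.
d = 150.1 mm.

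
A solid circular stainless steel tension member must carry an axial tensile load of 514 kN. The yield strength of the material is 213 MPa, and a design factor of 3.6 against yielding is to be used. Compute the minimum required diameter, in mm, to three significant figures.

Allowable stress σ_allow = 213/3.6 = 59.17 MPa.
Required area A = F/σ_allow = 514000/59.17 = 8687 mm².
A = πd²/4 → d = √(4A/π) = 105.2 mm.

d = 105 mm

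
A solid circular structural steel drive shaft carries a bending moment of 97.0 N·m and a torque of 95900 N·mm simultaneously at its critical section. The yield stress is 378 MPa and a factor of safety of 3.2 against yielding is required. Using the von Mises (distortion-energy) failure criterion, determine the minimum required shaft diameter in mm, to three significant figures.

d = 22.2 mm

σ_allow = σ_y/n = 378/3.2 = 118.1 MPa.
For a solid shaft σ_b = 32M/(πd³) and τ = 16T/(πd³), so the von Mises stress is σ' = (16/πd³)·√(4M²+3T²).
√(4M²+3T²) = √(4×(97000)² + 3×(95900)²) = 255400 N·mm.
d³ = 16×255400/(π×118.1) = 11010 mm³.
d = 22.25 mm.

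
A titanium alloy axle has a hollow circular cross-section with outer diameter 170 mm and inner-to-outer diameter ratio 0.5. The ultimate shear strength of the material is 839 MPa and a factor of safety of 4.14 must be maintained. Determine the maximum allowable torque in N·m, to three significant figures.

τ_allow = 839/4.14 = 202.7 MPa.
For a hollow shaft T_allow = τ_allow·πd_o³(1−k⁴)/16 with 1−k⁴ = 0.9375, so πd_o³(1−k⁴)/16 = 904400 mm³.
T_allow = 202.7×904400 = 1.833×10^8 N·mm = 183300 N·m.

T_allow = 1.83×10^5 N·m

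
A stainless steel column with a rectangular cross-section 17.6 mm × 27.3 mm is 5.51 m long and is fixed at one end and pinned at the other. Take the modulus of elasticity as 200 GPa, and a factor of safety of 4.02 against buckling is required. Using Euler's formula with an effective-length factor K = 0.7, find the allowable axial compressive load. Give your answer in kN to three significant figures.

P_allow = 0.409 kN

Buckling occurs about the weak axis: I_min = h·b³/12 = 27.3×17.6³/12 = 12400 mm⁴ (b = 17.6 mm is the smaller dimension).
Effective length L_e = KL = 0.7×5.51 m = 3857 mm.
Euler critical load P_cr = π²EI/L_e² = π²×200000×12400/3857² = 1646 N.
P_allow = P_cr/n = 1646/4.02 = 409.4 N.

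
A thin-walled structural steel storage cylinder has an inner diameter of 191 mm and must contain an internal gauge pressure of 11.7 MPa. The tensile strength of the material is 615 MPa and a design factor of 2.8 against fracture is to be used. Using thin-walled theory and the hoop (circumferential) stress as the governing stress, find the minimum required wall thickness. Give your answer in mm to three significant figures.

σ_allow = 615/2.8 = 219.6 MPa.
Hoop stress σ_h = pD/(2t), so t = pD/(2σ_allow) = 11.7×191/(2×219.6) = 5.087 mm.

t = 5.09 mm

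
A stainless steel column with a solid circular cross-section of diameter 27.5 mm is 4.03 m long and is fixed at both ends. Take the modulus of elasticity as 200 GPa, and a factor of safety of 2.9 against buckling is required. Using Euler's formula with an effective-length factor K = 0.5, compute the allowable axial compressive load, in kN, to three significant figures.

P_allow = 4.71 kN

I = πd⁴/64 = π×27.5⁴/64 = 28070 mm⁴.
Effective length L_e = KL = 0.5×4.03 m = 2015 mm.
Euler critical load P_cr = π²EI/L_e² = π²×200000×28070/2015² = 13650 N.
P_allow = P_cr/n = 13650/2.9 = 4706 N.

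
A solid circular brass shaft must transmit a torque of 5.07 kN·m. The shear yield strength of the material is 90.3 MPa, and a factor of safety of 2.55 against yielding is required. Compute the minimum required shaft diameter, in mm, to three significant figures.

Allowable shear stress τ_allow = 90.3/2.55 = 35.41 MPa.
For a solid shaft τ = 16T/(πd³), so d³ = 16T/(π τ_allow) = 16×5070000/(π×35.41) = 729200 mm³.
d = (729200)^(1/3) = 90.01 mm.

d = 90.0 mm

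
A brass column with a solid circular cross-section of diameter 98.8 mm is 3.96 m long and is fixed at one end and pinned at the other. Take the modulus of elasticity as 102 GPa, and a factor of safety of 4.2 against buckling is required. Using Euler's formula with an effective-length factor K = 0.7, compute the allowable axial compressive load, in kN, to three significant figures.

P_allow = 146 kN

I = πd⁴/64 = π×98.8⁴/64 = 4.677×10^6 mm⁴.
Effective length L_e = KL = 0.7×3.96 m = 2772 mm.
Euler critical load P_cr = π²EI/L_e² = π²×102000×4.677×10^6/2772² = 612800 N.
P_allow = P_cr/n = 612800/4.2 = 145900 N.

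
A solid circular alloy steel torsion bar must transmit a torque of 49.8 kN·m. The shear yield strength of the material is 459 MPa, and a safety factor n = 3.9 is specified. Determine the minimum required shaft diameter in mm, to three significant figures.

d = 129 mm

Allowable shear stress τ_allow = 459/3.9 = 117.7 MPa.
For a solid shaft τ = 16T/(πd³), so d³ = 16T/(π τ_allow) = 16×4.9800×10^7/(π×117.7) = 2.155×10^6 mm³.
d = (2.155×10^6)^(1/3) = 129.2 mm.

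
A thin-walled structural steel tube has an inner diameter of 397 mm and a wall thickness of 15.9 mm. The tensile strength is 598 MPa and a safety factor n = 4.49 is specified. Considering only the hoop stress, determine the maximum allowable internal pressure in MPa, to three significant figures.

p_allow = 10.7 MPa

σ_allow = 598/4.49 = 133.2 MPa.
σ_h = pD/(2t) → p_allow = 2σ_allow t/D = 2×133.2×15.9/397 = 10.67 MPa.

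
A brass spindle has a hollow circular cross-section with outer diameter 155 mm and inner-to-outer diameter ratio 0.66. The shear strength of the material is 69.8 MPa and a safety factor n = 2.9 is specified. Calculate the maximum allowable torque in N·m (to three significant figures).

τ_allow = 69.8/2.9 = 24.07 MPa.
For a hollow shaft T_allow = τ_allow·πd_o³(1−k⁴)/16 with 1−k⁴ = 0.8103, so πd_o³(1−k⁴)/16 = 592400 mm³.
T_allow = 24.07×592400 = 1.426×10^7 N·mm = 14260 N·m.

T_allow = 14300 N·m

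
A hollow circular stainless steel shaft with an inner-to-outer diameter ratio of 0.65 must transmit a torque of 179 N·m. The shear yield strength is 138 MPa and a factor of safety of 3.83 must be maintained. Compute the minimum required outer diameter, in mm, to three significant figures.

τ_allow = 138/3.83 = 36.03 MPa.
For a hollow shaft τ = 16T/[πd_o³(1−k⁴)] with k = 0.65, so 1−k⁴ = 0.8215.
d_o³ = 16T/[π τ_allow (1−k⁴)] = 16×179000/(π×36.03×0.8215) = 30800 mm³.
d_o = 31.35 mm.

d_o = 31.3 mm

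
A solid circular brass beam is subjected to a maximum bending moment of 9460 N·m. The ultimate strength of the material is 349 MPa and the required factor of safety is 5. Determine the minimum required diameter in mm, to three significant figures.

σ_allow = 349/5 = 69.80 MPa.
For a solid circular section σ = 32M/(πd³), so d³ = 32M/(π σ_allow) = 32×9460000/(π×69.80) = 1.380×10^6 mm³.
d = 111.3 mm.

d = 111 mm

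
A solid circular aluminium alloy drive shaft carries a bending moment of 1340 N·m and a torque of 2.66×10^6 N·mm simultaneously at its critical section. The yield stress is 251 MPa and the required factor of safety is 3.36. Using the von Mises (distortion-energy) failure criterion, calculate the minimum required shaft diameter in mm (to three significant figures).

d = 71.4 mm

σ_allow = σ_y/n = 251/3.36 = 74.70 MPa.
For a solid shaft σ_b = 32M/(πd³) and τ = 16T/(πd³), so the von Mises stress is σ' = (16/πd³)·√(4M²+3T²).
√(4M²+3T²) = √(4×(1.340×10^6)² + 3×(2.660×10^6)²) = 5.330×10^6 N·mm.
d³ = 16×5.330×10^6/(π×74.70) = 363400 mm³.
d = 71.36 mm.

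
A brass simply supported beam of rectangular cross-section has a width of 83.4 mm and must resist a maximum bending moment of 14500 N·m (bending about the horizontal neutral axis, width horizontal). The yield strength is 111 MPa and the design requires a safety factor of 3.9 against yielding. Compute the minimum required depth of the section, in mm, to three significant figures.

σ_allow = 111/3.9 = 28.46 MPa.
For a rectangular section σ = 6M/(bh²), so h² = 6M/(b σ_allow) = 6×1.4500×10^7/(83.4×28.46) = 36650 mm².
h = 191.4 mm.

h = 191 mm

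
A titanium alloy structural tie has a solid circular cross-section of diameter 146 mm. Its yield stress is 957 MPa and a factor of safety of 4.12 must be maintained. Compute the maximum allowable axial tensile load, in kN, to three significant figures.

σ_allow = 957/4.12 = 232.3 MPa.
A = πd²/4 = π×146²/4 = 16740 mm².
F_allow = σ_allow × A = 232.3×16740 = 3.889×10^6 N.

F_allow = 3890 kN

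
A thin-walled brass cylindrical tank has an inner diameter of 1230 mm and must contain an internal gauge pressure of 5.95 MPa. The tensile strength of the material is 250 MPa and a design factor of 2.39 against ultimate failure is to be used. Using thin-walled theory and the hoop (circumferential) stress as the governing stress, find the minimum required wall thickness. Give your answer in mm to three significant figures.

t = 35.0 mm

σ_allow = 250/2.39 = 104.6 MPa.
Hoop stress σ_h = pD/(2t), so t = pD/(2σ_allow) = 5.95×1230/(2×104.6) = 34.98 mm.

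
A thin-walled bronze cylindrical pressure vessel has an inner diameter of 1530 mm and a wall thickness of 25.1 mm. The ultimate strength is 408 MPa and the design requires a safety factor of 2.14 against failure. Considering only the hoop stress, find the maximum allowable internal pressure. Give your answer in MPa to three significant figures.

σ_allow = 408/2.14 = 190.7 MPa.
σ_h = pD/(2t) → p_allow = 2σ_allow t/D = 2×190.7×25.1/1530 = 6.255 MPa.

p_allow = 6.26 MPa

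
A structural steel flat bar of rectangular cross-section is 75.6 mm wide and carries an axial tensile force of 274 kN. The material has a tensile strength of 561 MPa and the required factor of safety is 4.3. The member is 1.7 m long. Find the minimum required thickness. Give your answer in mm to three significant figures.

t = 27.8 mm

σ_allow = 561/4.3 = 130.5 MPa.
Required area A = F/σ_allow = 274000/130.5 = 2100 mm².
t = A/w = 2100/75.6 = 27.78 mm.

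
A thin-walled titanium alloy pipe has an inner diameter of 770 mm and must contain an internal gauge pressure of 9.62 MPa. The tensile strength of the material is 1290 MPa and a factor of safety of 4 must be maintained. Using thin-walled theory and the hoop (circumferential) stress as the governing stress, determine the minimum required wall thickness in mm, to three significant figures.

σ_allow = 1290/4 = 322.5 MPa.
Hoop stress σ_h = pD/(2t), so t = pD/(2σ_allow) = 9.62×770/(2×322.5) = 11.48 mm.

t = 11.5 mm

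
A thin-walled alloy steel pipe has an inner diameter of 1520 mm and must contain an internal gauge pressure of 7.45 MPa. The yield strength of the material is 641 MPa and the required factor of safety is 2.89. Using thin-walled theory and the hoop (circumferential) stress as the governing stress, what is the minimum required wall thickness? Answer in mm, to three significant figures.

σ_allow = 641/2.89 = 221.8 MPa.
Hoop stress σ_h = pD/(2t), so t = pD/(2σ_allow) = 7.45×1520/(2×221.8) = 25.53 mm.

t = 25.5 mm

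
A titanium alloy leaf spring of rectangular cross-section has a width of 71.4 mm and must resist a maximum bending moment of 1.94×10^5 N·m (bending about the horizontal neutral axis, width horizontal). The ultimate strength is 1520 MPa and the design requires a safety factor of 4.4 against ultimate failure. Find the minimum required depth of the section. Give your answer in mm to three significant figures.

h = 217 mm

σ_allow = 1520/4.4 = 345.5 MPa.
For a rectangular section σ = 6M/(bh²), so h² = 6M/(b σ_allow) = 6×1.9400×10^8/(71.4×345.5) = 47190 mm².
h = 217.2 mm.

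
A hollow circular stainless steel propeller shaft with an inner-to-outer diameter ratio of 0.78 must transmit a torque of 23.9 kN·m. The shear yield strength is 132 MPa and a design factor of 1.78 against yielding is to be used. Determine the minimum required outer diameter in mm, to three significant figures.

τ_allow = 132/1.78 = 74.16 MPa.
For a hollow shaft τ = 16T/[πd_o³(1−k⁴)] with k = 0.78, so 1−k⁴ = 0.6298.
d_o³ = 16T/[π τ_allow (1−k⁴)] = 16×2.3900×10^7/(π×74.16×0.6298) = 2.606×10^6 mm³.
d_o = 137.6 mm.

d_o = 138 mm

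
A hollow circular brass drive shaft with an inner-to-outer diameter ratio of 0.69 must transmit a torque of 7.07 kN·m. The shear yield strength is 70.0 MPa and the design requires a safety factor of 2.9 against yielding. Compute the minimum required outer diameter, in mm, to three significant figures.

τ_allow = 70.0/2.9 = 24.14 MPa.
For a hollow shaft τ = 16T/[πd_o³(1−k⁴)] with k = 0.69, so 1−k⁴ = 0.7733.
d_o³ = 16T/[π τ_allow (1−k⁴)] = 16×7070000/(π×24.14×0.7733) = 1.929×10^6 mm³.
d_o = 124.5 mm.

d_o = 124 mm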